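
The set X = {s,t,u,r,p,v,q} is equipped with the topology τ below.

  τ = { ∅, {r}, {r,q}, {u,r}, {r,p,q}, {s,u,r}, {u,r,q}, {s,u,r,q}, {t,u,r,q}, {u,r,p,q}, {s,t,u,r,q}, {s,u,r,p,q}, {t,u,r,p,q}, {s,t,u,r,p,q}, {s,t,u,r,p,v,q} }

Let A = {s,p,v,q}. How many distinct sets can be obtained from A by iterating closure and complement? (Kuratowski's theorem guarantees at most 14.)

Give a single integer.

complement {t,u,r}; its interior {u,r}; cl(A) = X∖{u,r} = {s,t,p,v,q}
With k = closure, c = complement:
  1. A     = {s,p,v,q}
  2. kA    = {s,t,p,v,q}
  3. cA    = {t,u,r}
  4. ckA   = {u,r}
  5. kcA   = {s,t,u,r,p,v,q}
  6. ckcA  = ∅
k, c of each give nothing new

6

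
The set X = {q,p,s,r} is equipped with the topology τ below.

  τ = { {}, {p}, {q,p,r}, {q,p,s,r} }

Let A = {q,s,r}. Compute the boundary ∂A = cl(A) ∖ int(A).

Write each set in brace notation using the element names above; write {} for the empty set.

opens ⊆ A: {}; union → int = {}
complement {p}; its interior {p}; cl(A) = X∖{p} = {q,s,r}
boundary = {q,s,r} ∖ {} = {q,s,r}

{q,s,r}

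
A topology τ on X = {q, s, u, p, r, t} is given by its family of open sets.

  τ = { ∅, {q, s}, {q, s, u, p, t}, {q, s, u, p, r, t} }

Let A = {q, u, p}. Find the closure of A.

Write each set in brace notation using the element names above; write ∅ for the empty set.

closure: X∖int(X∖A) = X∖∅ = {q, s, u, p, r, t}

{q, s, u, p, r, t}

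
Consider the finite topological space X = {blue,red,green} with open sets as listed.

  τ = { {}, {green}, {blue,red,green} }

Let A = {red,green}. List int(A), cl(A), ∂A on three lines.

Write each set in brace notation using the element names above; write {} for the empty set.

int(A) = {green}
cl(A)  = {blue,red,green}
∂A     = {blue,red}

opens ⊆ A: {}, {green}; union → int = {green}
complement {blue}; its interior {}; cl(A) = X∖{} = {blue,red,green}
boundary = {blue,red,green} ∖ {green} = {blue,red}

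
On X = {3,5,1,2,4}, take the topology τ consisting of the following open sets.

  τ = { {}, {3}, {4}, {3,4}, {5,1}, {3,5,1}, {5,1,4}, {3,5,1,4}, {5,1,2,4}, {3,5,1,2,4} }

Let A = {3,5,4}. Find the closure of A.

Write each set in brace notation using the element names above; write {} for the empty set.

X∖A={1,2}, int(X∖A)={}, hence cl(A)={3,5,1,2,4}

{3,5,1,2,4}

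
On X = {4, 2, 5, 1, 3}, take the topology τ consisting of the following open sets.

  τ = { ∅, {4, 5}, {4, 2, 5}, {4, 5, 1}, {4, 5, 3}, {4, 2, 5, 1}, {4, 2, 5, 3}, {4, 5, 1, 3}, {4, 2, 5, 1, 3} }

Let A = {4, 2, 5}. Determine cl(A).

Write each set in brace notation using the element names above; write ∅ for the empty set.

closure: X∖int(X∖A) = X∖∅ = {4, 2, 5, 1, 3}

{4, 2, 5, 1, 3}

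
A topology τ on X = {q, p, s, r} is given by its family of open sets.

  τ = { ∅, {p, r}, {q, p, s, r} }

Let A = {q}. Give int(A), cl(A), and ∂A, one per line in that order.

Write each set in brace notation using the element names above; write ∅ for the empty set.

open subsets of A: ∅; so int(A) = ∅
closure: X∖int(X∖A) = X∖{p, r} = {q, s}
∂A = {q, s} minus ∅ = {q, s}

int(A) = ∅
cl(A)  = {q, s}
∂A     = {q, s}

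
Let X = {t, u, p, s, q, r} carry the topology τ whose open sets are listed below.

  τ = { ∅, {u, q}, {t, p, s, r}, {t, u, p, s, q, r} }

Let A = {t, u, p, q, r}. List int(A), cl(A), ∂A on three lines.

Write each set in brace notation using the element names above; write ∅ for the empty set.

int(A) = {u, q}
cl(A)  = {t, u, p, s, q, r}
∂A     = {t, p, s, r}

open subsets of A: ∅, {u, q}; so int(A) = {u, q}
closure: X∖int(X∖A) = X∖∅ = {t, u, p, s, q, r}
∂A = {t, u, p, s, q, r} minus {u, q} = {t, p, s, r}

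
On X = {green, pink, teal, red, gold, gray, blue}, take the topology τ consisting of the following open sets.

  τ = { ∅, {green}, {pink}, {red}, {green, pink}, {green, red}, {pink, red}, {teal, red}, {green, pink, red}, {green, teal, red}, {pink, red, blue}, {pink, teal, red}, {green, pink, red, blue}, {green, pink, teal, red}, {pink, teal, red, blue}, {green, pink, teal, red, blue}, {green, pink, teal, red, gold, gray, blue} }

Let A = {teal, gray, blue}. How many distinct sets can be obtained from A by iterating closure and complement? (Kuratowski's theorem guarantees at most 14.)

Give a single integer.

X∖A={green, pink, red, gold}, int(X∖A)={green, pink, red}, hence cl(A)={teal, gold, gray, blue}
Orbit (k=closure, c=complement):
  1. A     = {teal, gray, blue}
  2. kA    = {teal, gold, gray, blue}
  3. cA    = {green, pink, red, gold}
  4. ckA   = {green, pink, red}
  5. kcA   = {green, pink, teal, red, gold, gray, blue}
  6. ckcA  = ∅
(closed under both — stop)

6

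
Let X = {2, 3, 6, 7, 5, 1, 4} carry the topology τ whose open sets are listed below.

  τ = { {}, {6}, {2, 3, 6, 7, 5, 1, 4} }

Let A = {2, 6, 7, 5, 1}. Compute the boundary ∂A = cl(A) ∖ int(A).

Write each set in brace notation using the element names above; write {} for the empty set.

U open, U⊆A: {}, {6}. int(A) = ⋃ = {6}
X∖A={3, 4}, int(X∖A)={}, hence cl(A)={2, 3, 6, 7, 5, 1, 4}
∂A: remove int from cl → {2, 3, 7, 5, 1, 4}

{2, 3, 7, 5, 1, 4}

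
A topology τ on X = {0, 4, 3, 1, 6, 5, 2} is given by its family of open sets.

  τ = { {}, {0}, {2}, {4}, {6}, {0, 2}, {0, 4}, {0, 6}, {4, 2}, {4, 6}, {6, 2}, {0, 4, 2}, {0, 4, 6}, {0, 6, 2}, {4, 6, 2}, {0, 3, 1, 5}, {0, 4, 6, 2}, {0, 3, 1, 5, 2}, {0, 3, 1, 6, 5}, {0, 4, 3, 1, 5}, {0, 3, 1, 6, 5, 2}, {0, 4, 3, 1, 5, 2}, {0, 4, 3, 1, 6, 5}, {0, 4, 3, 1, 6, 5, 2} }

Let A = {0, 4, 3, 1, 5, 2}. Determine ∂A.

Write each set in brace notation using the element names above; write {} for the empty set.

{}

U open, U⊆A: {}, {0}, {4}, {2}, {0, 4}, {4, 2}, {0, 2}, {0, 4, 2}, {0, 3, 1, 5}, {0, 3, 1, 5, 2}, {0, 4, 3, 1, 5}, {0, 4, 3, 1, 5, 2}. int(A) = ⋃ = {0, 4, 3, 1, 5, 2}
X∖A={6}, int(X∖A)={6}, hence cl(A)={0, 4, 3, 1, 5, 2}
∂A: remove int from cl → {}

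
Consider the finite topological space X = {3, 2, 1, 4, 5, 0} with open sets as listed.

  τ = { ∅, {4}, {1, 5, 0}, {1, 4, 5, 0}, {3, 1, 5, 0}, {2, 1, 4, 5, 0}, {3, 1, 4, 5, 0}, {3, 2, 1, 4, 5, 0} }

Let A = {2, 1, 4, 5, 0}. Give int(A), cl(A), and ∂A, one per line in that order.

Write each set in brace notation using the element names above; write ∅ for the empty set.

int(A) = {2, 1, 4, 5, 0}
cl(A)  = {3, 2, 1, 4, 5, 0}
∂A     = {3}

interior: largest open inside A is {2, 1, 4, 5, 0} (from ∅, {4}, {1, 5, 0}, {1, 4, 5, 0}, {2, 1, 4, 5, 0})
cl via duality: int({3}) = ∅, so X∖∅ = {3, 2, 1, 4, 5, 0}
cl∖int = {3}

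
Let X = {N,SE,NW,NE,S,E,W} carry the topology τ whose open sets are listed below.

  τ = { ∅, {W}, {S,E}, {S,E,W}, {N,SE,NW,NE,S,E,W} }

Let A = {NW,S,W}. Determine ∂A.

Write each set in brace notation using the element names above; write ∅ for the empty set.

U open, U⊆A: ∅, {W}. int(A) = ⋃ = {W}
X∖A={N,SE,NE,E}, int(X∖A)=∅, hence cl(A)={N,SE,NW,NE,S,E,W}
∂A: remove int from cl → {N,SE,NW,NE,S,E}

{N,SE,NW,NE,S,E}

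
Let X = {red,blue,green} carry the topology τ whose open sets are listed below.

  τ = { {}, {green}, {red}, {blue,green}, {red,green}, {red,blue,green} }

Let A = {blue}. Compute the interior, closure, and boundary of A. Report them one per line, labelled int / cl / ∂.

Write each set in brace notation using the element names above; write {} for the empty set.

int(A) = {}
cl(A)  = {blue}
∂A     = {blue}

interior: largest open inside A is {} (from {})
cl via duality: int({red,green}) = {red,green}, so X∖{red,green} = {blue}
cl∖int = {blue}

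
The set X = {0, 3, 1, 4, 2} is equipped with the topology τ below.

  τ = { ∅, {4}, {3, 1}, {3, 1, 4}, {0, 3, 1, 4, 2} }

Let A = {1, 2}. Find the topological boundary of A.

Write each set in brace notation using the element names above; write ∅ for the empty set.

U open, U⊆A: ∅. int(A) = ⋃ = ∅
X∖A={0, 3, 4}, int(X∖A)={4}, hence cl(A)={0, 3, 1, 2}
∂A: remove int from cl → {0, 3, 1, 2}

{0, 3, 1, 2}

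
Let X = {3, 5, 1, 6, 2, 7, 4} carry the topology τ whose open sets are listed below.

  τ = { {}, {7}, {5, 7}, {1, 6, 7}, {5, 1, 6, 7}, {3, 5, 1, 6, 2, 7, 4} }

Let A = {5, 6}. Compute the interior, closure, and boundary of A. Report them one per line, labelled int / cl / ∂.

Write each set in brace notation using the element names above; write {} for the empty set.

open subsets of A: {}; so int(A) = {}
closure: X∖int(X∖A) = X∖{7} = {3, 5, 1, 6, 2, 4}
∂A = {3, 5, 1, 6, 2, 4} minus {} = {3, 5, 1, 6, 2, 4}

int(A) = {}
cl(A)  = {3, 5, 1, 6, 2, 4}
∂A     = {3, 5, 1, 6, 2, 4}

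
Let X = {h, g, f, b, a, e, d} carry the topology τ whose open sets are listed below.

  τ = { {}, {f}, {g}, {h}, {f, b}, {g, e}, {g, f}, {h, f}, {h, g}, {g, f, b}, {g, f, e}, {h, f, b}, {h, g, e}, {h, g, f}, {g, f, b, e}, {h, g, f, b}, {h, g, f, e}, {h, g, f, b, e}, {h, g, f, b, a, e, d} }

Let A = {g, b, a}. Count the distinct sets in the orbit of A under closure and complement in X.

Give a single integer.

closure: X∖int(X∖A) = X∖{h, f} = {g, b, a, e, d}
Let k=closure and c=complement:
  1. A     = {g, b, a}
  2. kA    = {g, b, a, e, d}
  3. cA    = {h, f, e, d}
  4. ckA   = {h, f}
  5. kcA   = {h, f, b, a, e, d}
  6. kckA  = {h, f, b, a, d}
  7. ckcA  = {g}
  8. ckckA = {g, e}
  9. kckcA = {g, a, e, d}
  10. ckckcA = {h, f, b}
— saturated at 10

10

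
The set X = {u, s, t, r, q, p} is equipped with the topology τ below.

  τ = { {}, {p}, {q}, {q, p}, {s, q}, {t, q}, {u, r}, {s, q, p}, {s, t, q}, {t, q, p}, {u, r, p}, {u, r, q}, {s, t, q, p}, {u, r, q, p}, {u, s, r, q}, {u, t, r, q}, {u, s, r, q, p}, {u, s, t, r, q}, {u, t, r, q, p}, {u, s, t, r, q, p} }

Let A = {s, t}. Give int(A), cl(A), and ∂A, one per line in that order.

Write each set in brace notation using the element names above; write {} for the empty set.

int(A) = {}
cl(A)  = {s, t}
∂A     = {s, t}

U open, U⊆A: {}. int(A) = ⋃ = {}
X∖A={u, r, q, p}, int(X∖A)={u, r, q, p}, hence cl(A)={s, t}
∂A: remove int from cl → {s, t}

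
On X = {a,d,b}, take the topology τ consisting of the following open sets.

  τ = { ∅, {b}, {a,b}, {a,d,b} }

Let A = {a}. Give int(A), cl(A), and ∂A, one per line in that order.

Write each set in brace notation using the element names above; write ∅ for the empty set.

int(A) = ∅
cl(A)  = {a,d}
∂A     = {a,d}

U open, U⊆A: ∅. int(A) = ⋃ = ∅
X∖A={d,b}, int(X∖A)={b}, hence cl(A)={a,d}
∂A: remove int from cl → {a,d}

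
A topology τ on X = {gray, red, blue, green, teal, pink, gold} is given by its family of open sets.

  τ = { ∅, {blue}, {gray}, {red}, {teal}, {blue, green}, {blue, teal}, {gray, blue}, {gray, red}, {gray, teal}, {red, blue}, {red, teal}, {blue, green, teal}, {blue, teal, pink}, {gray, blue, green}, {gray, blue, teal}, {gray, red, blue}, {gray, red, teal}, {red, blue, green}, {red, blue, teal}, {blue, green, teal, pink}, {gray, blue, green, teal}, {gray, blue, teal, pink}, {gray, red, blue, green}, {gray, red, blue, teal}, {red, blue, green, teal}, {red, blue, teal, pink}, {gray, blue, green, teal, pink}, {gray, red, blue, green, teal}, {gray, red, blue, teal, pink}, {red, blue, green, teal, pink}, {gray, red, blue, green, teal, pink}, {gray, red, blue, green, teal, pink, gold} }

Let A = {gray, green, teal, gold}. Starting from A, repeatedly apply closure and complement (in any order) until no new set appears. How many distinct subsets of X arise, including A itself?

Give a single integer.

8

cl via duality: int({red, blue, pink}) = {red, blue}, so X∖{red, blue} = {gray, green, teal, pink, gold}
Write k for closure, c for complement:
  1. A     = {gray, green, teal, gold}
  2. kA    = {gray, green, teal, pink, gold}
  3. cA    = {red, blue, pink}
  4. ckA   = {red, blue}
  5. kcA   = {red, blue, green, pink, gold}
  6. ckcA  = {gray, teal}
  7. kckcA = {gray, teal, pink, gold}
  8. ckckcA = {red, blue, green}
applying k or c yields no new set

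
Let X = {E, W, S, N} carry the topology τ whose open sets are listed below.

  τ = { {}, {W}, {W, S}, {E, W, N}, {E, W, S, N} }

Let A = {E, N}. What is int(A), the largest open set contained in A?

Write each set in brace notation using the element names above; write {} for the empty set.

opens ⊆ A: {}; union → int = {}

{}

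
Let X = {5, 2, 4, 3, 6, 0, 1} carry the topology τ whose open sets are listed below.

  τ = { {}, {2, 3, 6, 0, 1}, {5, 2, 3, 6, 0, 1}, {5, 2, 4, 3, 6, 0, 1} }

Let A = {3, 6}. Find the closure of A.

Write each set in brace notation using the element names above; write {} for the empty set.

{5, 2, 4, 3, 6, 0, 1}

closure: X∖int(X∖A) = X∖{} = {5, 2, 4, 3, 6, 0, 1}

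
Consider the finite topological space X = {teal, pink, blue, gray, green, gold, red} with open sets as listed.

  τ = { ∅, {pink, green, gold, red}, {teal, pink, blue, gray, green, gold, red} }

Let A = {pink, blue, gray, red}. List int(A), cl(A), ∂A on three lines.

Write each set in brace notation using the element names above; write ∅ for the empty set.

int(A) = ∅
cl(A)  = {teal, pink, blue, gray, green, gold, red}
∂A     = {teal, pink, blue, gray, green, gold, red}

U open, U⊆A: ∅. int(A) = ⋃ = ∅
X∖A={teal, green, gold}, int(X∖A)=∅, hence cl(A)={teal, pink, blue, gray, green, gold, red}
∂A: remove int from cl → {teal, pink, blue, gray, green, gold, red}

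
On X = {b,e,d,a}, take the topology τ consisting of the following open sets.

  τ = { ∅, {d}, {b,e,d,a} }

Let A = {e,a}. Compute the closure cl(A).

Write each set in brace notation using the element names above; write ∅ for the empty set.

complement {b,d}; its interior {d}; cl(A) = X∖{d} = {b,e,a}

{b,e,a}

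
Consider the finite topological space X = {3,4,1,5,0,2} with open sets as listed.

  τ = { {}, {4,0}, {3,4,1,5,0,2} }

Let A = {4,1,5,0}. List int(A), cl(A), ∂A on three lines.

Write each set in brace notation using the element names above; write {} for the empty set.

int(A) = {4,0}
cl(A)  = {3,4,1,5,0,2}
∂A     = {3,1,5,2}

interior: largest open inside A is {4,0} (from {}, {4,0})
cl via duality: int({3,2}) = {}, so X∖{} = {3,4,1,5,0,2}
cl∖int = {3,1,5,2}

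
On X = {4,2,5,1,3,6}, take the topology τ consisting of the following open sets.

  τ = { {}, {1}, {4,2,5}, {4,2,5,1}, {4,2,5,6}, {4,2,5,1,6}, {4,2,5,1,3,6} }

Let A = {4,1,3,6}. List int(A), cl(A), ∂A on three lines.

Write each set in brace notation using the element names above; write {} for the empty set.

opens ⊆ A: {}, {1}; union → int = {1}
complement {2,5}; its interior {}; cl(A) = X∖{} = {4,2,5,1,3,6}
boundary = {4,2,5,1,3,6} ∖ {1} = {4,2,5,3,6}

int(A) = {1}
cl(A)  = {4,2,5,1,3,6}
∂A     = {4,2,5,3,6}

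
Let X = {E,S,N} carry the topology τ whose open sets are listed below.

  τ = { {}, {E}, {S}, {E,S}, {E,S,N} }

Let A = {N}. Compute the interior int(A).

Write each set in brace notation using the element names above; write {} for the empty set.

{}

U open, U⊆A: {}. int(A) = ⋃ = {}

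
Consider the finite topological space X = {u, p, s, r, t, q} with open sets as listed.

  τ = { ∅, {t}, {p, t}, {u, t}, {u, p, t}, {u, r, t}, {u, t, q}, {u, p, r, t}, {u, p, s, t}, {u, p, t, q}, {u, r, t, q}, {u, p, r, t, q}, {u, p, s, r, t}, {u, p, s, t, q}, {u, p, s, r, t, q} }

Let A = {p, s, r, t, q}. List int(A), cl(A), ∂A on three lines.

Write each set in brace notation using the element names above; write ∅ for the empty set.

int(A) = {p, t}
cl(A)  = {u, p, s, r, t, q}
∂A     = {u, s, r, q}

open subsets of A: ∅, {t}, {p, t}; so int(A) = {p, t}
closure: X∖int(X∖A) = X∖∅ = {u, p, s, r, t, q}
∂A = {u, p, s, r, t, q} minus {p, t} = {u, s, r, q}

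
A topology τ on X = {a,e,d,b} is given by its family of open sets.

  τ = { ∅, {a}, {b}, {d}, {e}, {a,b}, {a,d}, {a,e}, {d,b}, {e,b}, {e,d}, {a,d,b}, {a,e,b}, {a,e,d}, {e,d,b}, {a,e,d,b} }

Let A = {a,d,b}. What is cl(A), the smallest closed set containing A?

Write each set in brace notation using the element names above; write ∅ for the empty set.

closure: X∖int(X∖A) = X∖{e} = {a,d,b}

{a,d,b}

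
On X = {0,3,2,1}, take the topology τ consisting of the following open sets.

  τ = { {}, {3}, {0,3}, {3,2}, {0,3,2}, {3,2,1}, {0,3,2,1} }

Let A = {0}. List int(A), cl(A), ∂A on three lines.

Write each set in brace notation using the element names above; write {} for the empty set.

int(A) = {}
cl(A)  = {0}
∂A     = {0}

interior: largest open inside A is {} (from {})
cl via duality: int({3,2,1}) = {3,2,1}, so X∖{3,2,1} = {0}
cl∖int = {0}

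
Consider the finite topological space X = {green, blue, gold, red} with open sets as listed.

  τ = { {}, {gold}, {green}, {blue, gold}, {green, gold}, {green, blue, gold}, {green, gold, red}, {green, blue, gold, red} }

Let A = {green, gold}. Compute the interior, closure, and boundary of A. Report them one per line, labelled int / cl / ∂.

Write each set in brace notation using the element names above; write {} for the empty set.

int(A) = {green, gold}
cl(A)  = {green, blue, gold, red}
∂A     = {blue, red}

opens ⊆ A: {}, {gold}, {green}, {green, gold}; union → int = {green, gold}
complement {blue, red}; its interior {}; cl(A) = X∖{} = {green, blue, gold, red}
boundary = {green, blue, gold, red} ∖ {green, gold} = {blue, red}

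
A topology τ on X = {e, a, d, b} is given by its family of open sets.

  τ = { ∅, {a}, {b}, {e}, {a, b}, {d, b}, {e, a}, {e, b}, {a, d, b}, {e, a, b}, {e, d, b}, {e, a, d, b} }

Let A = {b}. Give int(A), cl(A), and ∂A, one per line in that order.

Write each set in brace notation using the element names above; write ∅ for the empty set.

int(A) = {b}
cl(A)  = {d, b}
∂A     = {d}

open subsets of A: ∅, {b}; so int(A) = {b}
closure: X∖int(X∖A) = X∖{e, a} = {d, b}
∂A = {d, b} minus {b} = {d}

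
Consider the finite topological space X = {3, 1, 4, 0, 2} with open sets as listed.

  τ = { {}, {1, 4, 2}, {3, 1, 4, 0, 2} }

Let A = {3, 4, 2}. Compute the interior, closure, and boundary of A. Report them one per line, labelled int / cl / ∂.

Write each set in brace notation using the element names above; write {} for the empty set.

opens ⊆ A: {}; union → int = {}
complement {1, 0}; its interior {}; cl(A) = X∖{} = {3, 1, 4, 0, 2}
boundary = {3, 1, 4, 0, 2} ∖ {} = {3, 1, 4, 0, 2}

int(A) = {}
cl(A)  = {3, 1, 4, 0, 2}
∂A     = {3, 1, 4, 0, 2}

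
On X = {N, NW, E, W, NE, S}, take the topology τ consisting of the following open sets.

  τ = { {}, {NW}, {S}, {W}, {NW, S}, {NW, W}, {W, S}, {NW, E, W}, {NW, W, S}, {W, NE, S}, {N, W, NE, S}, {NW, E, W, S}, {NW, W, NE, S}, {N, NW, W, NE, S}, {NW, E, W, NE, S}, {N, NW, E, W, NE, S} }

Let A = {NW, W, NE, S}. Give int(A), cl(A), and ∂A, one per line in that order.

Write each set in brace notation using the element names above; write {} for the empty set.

U open, U⊆A: {}, {S}, {NW}, {W}, {NW, S}, {NW, W}, {W, S}, {NW, W, S}, {W, NE, S}, {NW, W, NE, S}. int(A) = ⋃ = {NW, W, NE, S}
X∖A={N, E}, int(X∖A)={}, hence cl(A)={N, NW, E, W, NE, S}
∂A: remove int from cl → {N, E}

int(A) = {NW, W, NE, S}
cl(A)  = {N, NW, E, W, NE, S}
∂A     = {N, E}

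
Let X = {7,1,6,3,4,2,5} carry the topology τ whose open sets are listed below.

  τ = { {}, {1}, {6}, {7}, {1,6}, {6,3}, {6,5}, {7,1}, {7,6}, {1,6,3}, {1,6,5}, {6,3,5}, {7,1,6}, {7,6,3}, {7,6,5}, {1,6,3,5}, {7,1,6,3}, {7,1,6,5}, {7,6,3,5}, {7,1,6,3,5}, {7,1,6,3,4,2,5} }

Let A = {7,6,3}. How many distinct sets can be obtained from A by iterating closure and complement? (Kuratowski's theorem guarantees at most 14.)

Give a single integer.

X∖A={1,4,2,5}, int(X∖A)={1}, hence cl(A)={7,6,3,4,2,5}
Orbit (k=closure, c=complement):
  1. A     = {7,6,3}
  2. kA    = {7,6,3,4,2,5}
  3. cA    = {1,4,2,5}
  4. ckA   = {1}
  5. kckA  = {1,4,2}
  6. ckckA = {7,6,3,5}
(closed under both — stop)

6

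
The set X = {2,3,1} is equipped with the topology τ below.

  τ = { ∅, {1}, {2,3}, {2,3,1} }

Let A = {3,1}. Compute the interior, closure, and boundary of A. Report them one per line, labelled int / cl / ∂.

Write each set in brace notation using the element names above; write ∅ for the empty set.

interior: largest open inside A is {1} (from ∅, {1})
cl via duality: int({2}) = ∅, so X∖∅ = {2,3,1}
cl∖int = {2,3}

int(A) = {1}
cl(A)  = {2,3,1}
∂A     = {2,3}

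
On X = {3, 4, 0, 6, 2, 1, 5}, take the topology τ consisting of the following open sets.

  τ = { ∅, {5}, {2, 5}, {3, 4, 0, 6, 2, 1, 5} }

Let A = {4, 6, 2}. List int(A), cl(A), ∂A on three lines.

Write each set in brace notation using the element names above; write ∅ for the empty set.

int(A) = ∅
cl(A)  = {3, 4, 0, 6, 2, 1}
∂A     = {3, 4, 0, 6, 2, 1}

U open, U⊆A: ∅. int(A) = ⋃ = ∅
X∖A={3, 0, 1, 5}, int(X∖A)={5}, hence cl(A)={3, 4, 0, 6, 2, 1}
∂A: remove int from cl → {3, 4, 0, 6, 2, 1}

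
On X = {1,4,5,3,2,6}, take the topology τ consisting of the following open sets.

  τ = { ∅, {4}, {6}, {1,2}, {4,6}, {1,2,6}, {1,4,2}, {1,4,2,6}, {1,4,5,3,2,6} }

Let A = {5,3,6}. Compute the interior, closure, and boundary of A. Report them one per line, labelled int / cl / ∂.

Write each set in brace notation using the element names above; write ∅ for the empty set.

U open, U⊆A: ∅, {6}. int(A) = ⋃ = {6}
X∖A={1,4,2}, int(X∖A)={1,4,2}, hence cl(A)={5,3,6}
∂A: remove int from cl → {5,3}

int(A) = {6}
cl(A)  = {5,3,6}
∂A     = {5,3}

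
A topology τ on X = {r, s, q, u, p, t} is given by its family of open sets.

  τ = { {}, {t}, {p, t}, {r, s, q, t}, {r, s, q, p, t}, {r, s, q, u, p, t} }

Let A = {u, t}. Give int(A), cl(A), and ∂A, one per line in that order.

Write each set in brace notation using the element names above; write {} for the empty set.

opens ⊆ A: {}, {t}; union → int = {t}
complement {r, s, q, p}; its interior {}; cl(A) = X∖{} = {r, s, q, u, p, t}
boundary = {r, s, q, u, p, t} ∖ {t} = {r, s, q, u, p}

int(A) = {t}
cl(A)  = {r, s, q, u, p, t}
∂A     = {r, s, q, u, p}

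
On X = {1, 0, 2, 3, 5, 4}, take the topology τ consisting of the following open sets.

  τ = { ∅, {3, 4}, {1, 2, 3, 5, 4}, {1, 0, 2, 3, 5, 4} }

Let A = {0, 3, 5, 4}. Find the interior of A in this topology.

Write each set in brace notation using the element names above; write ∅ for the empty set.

{3, 4}

interior: largest open inside A is {3, 4} (from ∅, {3, 4})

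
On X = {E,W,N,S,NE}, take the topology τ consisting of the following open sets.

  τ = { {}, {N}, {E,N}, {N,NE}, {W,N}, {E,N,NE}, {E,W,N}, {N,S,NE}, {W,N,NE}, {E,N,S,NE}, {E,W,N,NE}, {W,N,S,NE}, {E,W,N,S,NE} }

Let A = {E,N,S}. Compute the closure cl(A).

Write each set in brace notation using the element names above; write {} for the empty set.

closure: X∖int(X∖A) = X∖{} = {E,W,N,S,NE}

{E,W,N,S,NE}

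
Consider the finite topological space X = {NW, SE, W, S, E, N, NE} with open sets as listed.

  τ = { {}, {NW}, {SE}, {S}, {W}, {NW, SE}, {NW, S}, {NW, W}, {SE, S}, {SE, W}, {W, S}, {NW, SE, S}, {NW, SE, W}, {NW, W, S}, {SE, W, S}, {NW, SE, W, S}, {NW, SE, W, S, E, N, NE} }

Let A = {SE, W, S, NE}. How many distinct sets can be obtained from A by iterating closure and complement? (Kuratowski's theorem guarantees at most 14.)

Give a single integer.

complement {NW, E, N}; its interior {NW}; cl(A) = X∖{NW} = {SE, W, S, E, N, NE}
With k = closure, c = complement:
  1. A     = {SE, W, S, NE}
  2. kA    = {SE, W, S, E, N, NE}
  3. cA    = {NW, E, N}
  4. ckA   = {NW}
  5. kcA   = {NW, E, N, NE}
  6. ckcA  = {SE, W, S}
k, c of each give nothing new

6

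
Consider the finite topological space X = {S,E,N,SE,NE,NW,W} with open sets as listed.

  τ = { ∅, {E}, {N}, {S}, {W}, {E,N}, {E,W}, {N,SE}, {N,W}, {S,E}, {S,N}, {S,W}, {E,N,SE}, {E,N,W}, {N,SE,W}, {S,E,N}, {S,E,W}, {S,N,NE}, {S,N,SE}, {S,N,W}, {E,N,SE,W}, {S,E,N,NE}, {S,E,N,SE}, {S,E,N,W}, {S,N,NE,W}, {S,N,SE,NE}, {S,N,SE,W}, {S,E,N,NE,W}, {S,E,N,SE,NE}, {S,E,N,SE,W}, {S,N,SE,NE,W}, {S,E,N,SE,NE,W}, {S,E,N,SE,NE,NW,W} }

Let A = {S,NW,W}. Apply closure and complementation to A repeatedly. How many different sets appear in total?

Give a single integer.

closure: X∖int(X∖A) = X∖{E,N,SE} = {S,NE,NW,W}
Let k=closure and c=complement:
  1. A     = {S,NW,W}
  2. kA    = {S,NE,NW,W}
  3. cA    = {E,N,SE,NE}
  4. ckA   = {E,N,SE}
  5. kcA   = {E,N,SE,NE,NW}
  6. ckcA  = {S,W}
— saturated at 6

6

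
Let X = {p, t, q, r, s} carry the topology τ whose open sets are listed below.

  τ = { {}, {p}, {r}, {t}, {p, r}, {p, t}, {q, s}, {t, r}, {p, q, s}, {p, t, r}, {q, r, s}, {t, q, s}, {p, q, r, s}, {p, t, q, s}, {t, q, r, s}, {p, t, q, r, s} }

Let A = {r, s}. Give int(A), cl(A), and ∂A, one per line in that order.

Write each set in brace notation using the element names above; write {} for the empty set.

int(A) = {r}
cl(A)  = {q, r, s}
∂A     = {q, s}

interior: largest open inside A is {r} (from {}, {r})
cl via duality: int({p, t, q}) = {p, t}, so X∖{p, t} = {q, r, s}
cl∖int = {q, s}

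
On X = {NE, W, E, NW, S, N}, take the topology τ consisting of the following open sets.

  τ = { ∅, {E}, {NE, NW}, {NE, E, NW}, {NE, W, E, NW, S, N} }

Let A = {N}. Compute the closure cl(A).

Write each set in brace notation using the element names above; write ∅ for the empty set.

{W, S, N}

cl via duality: int({NE, W, E, NW, S}) = {NE, E, NW}, so X∖{NE, E, NW} = {W, S, N}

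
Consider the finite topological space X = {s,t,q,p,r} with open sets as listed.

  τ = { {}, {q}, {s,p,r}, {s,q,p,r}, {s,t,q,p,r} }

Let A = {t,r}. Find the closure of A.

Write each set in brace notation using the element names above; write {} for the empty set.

complement {s,q,p}; its interior {q}; cl(A) = X∖{q} = {s,t,p,r}

{s,t,p,r}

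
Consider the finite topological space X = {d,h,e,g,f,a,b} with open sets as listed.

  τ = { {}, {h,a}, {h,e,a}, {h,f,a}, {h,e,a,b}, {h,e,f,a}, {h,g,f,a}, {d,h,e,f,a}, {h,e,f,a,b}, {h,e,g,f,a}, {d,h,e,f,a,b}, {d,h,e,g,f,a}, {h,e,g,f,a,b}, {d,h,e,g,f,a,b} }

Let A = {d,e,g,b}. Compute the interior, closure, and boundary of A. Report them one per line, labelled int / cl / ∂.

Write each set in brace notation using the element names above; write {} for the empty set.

int(A) = {}
cl(A)  = {d,e,g,b}
∂A     = {d,e,g,b}

opens ⊆ A: {}; union → int = {}
complement {h,f,a}; its interior {h,f,a}; cl(A) = X∖{h,f,a} = {d,e,g,b}
boundary = {d,e,g,b} ∖ {} = {d,e,g,b}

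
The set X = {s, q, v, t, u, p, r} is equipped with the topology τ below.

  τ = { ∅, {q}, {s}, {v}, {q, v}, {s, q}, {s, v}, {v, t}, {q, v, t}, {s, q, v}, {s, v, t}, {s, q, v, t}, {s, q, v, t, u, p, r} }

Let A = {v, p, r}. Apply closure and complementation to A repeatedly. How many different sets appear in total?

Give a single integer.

cl via duality: int({s, q, t, u}) = {s, q}, so X∖{s, q} = {v, t, u, p, r}
Write k for closure, c for complement:
  1. A     = {v, p, r}
  2. kA    = {v, t, u, p, r}
  3. cA    = {s, q, t, u}
  4. ckA   = {s, q}
  5. kcA   = {s, q, t, u, p, r}
  6. kckA  = {s, q, u, p, r}
  7. ckcA  = {v}
  8. ckckA = {v, t}
applying k or c yields no new set

8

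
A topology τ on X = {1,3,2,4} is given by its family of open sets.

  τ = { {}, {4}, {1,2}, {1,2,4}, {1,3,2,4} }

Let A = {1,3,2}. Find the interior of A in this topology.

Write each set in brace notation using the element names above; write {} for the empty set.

{1,2}

opens ⊆ A: {}, {1,2}; union → int = {1,2}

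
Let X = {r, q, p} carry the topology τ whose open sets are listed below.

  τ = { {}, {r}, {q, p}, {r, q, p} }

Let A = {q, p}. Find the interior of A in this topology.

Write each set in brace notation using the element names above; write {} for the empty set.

interior: largest open inside A is {q, p} (from {}, {q, p})

{q, p}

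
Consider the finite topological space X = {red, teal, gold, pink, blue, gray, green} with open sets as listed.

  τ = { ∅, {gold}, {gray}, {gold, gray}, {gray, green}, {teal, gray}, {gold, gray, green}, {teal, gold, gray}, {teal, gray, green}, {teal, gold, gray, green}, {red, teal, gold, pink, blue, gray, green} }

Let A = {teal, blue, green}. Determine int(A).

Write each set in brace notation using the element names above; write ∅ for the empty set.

interior: largest open inside A is ∅ (from ∅)

∅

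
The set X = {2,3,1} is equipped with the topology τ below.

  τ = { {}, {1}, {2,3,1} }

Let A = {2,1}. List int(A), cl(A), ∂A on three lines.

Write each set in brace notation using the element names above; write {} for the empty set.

open subsets of A: {}, {1}; so int(A) = {1}
closure: X∖int(X∖A) = X∖{} = {2,3,1}
∂A = {2,3,1} minus {1} = {2,3}

int(A) = {1}
cl(A)  = {2,3,1}
∂A     = {2,3}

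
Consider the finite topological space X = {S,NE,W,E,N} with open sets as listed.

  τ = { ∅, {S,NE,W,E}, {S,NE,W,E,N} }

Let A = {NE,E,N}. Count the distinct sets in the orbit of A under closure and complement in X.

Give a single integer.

cl via duality: int({S,W}) = ∅, so X∖∅ = {S,NE,W,E,N}
Write k for closure, c for complement:
  1. A     = {NE,E,N}
  2. kA    = {S,NE,W,E,N}
  3. cA    = {S,W}
  4. ckA   = ∅
applying k or c yields no new set

4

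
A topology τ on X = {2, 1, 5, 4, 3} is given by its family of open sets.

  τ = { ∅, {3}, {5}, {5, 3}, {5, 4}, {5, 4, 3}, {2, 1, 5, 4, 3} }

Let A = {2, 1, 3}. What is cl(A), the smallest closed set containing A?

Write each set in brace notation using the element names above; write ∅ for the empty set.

closure: X∖int(X∖A) = X∖{5, 4} = {2, 1, 3}

{2, 1, 3}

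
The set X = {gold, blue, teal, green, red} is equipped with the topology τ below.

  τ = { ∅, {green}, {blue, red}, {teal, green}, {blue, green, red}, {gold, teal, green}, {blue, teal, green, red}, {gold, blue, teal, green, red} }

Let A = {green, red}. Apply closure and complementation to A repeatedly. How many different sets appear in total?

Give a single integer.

8

complement {gold, blue, teal}; its interior ∅; cl(A) = X∖∅ = {gold, blue, teal, green, red}
With k = closure, c = complement:
  1. A     = {green, red}
  2. kA    = {gold, blue, teal, green, red}
  3. cA    = {gold, blue, teal}
  4. ckA   = ∅
  5. kcA   = {gold, blue, teal, red}
  6. ckcA  = {green}
  7. kckcA = {gold, teal, green}
  8. ckckcA = {blue, red}
k, c of each give nothing new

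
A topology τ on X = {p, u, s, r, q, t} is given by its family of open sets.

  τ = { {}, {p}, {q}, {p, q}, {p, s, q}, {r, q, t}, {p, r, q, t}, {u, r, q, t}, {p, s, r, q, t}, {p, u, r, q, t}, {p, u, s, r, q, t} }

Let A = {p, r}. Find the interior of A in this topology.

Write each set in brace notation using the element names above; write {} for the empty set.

interior: largest open inside A is {p} (from {}, {p})

{p}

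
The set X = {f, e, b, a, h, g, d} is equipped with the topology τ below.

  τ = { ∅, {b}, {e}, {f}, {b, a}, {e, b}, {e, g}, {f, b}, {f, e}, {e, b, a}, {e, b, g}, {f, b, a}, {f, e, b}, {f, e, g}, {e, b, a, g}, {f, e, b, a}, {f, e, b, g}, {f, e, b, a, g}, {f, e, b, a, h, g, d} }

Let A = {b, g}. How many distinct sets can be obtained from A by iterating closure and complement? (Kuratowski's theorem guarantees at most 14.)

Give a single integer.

10

cl via duality: int({f, e, a, h, d}) = {f, e}, so X∖{f, e} = {b, a, h, g, d}
Write k for closure, c for complement:
  1. A     = {b, g}
  2. kA    = {b, a, h, g, d}
  3. cA    = {f, e, a, h, d}
  4. ckA   = {f, e}
  5. kcA   = {f, e, a, h, g, d}
  6. kckA  = {f, e, h, g, d}
  7. ckcA  = {b}
  8. ckckA = {b, a}
  9. kckcA = {b, a, h, d}
  10. ckckcA = {f, e, g}
applying k or c yields no new set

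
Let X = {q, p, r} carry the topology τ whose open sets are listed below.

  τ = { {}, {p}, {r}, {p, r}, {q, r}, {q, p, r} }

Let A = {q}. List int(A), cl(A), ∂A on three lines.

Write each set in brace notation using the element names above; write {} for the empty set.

U open, U⊆A: {}. int(A) = ⋃ = {}
X∖A={p, r}, int(X∖A)={p, r}, hence cl(A)={q}
∂A: remove int from cl → {q}

int(A) = {}
cl(A)  = {q}
∂A     = {q}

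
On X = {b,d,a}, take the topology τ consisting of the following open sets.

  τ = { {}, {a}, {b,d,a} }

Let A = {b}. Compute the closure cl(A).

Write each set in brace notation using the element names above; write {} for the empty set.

closure: X∖int(X∖A) = X∖{a} = {b,d}

{b,d}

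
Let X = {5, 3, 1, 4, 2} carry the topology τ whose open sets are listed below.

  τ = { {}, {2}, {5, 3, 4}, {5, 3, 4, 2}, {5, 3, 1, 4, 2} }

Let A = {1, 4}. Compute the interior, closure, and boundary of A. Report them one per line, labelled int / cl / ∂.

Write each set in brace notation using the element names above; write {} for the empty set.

int(A) = {}
cl(A)  = {5, 3, 1, 4}
∂A     = {5, 3, 1, 4}

interior: largest open inside A is {} (from {})
cl via duality: int({5, 3, 2}) = {2}, so X∖{2} = {5, 3, 1, 4}
cl∖int = {5, 3, 1, 4}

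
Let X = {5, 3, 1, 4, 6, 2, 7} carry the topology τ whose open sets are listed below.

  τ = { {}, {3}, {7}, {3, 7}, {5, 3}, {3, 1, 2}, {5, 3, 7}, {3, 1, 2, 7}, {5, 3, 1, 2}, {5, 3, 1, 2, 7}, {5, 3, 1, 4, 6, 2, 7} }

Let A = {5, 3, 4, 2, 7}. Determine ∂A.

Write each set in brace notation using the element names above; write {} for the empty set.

interior: largest open inside A is {5, 3, 7} (from {}, {7}, {3}, {5, 3}, {3, 7}, {5, 3, 7})
cl via duality: int({1, 6}) = {}, so X∖{} = {5, 3, 1, 4, 6, 2, 7}
cl∖int = {1, 4, 6, 2}

{1, 4, 6, 2}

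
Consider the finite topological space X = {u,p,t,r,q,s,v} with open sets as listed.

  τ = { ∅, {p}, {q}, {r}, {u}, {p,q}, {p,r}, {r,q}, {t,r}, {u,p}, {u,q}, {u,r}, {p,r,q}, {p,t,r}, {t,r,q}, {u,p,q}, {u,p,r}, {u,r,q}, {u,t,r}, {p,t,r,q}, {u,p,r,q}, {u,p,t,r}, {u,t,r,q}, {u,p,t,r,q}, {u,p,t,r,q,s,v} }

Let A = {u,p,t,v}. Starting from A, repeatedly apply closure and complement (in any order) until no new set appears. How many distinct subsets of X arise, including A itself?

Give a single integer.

8

closure: X∖int(X∖A) = X∖{r,q} = {u,p,t,s,v}
Let k=closure and c=complement:
  1. A     = {u,p,t,v}
  2. kA    = {u,p,t,s,v}
  3. cA    = {r,q,s}
  4. ckA   = {r,q}
  5. kcA   = {t,r,q,s,v}
  6. ckcA  = {u,p}
  7. kckcA = {u,p,s,v}
  8. ckckcA = {t,r,q}
— saturated at 8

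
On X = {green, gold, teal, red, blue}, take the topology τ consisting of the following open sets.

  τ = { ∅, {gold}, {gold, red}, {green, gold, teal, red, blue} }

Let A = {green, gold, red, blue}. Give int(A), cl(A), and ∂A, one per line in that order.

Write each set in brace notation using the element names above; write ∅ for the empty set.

int(A) = {gold, red}
cl(A)  = {green, gold, teal, red, blue}
∂A     = {green, teal, blue}

interior: largest open inside A is {gold, red} (from ∅, {gold}, {gold, red})
cl via duality: int({teal}) = ∅, so X∖∅ = {green, gold, teal, red, blue}
cl∖int = {green, teal, blue}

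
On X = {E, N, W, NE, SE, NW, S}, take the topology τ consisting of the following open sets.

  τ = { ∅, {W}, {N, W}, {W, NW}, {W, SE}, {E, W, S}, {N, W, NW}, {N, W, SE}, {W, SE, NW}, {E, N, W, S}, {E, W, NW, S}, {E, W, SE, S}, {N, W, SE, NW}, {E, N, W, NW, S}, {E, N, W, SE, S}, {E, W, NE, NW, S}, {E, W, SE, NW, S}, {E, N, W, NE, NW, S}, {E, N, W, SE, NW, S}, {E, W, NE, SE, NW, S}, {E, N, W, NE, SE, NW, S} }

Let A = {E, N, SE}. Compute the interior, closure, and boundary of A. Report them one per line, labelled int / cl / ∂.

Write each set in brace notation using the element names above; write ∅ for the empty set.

opens ⊆ A: ∅; union → int = ∅
complement {W, NE, NW, S}; its interior {W, NW}; cl(A) = X∖{W, NW} = {E, N, NE, SE, S}
boundary = {E, N, NE, SE, S} ∖ ∅ = {E, N, NE, SE, S}

int(A) = ∅
cl(A)  = {E, N, NE, SE, S}
∂A     = {E, N, NE, SE, S}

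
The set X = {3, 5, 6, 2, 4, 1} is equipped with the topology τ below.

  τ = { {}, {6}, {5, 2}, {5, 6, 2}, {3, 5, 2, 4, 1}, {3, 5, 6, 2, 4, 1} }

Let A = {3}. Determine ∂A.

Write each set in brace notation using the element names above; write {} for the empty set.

{3, 4, 1}

opens ⊆ A: {}; union → int = {}
complement {5, 6, 2, 4, 1}; its interior {5, 6, 2}; cl(A) = X∖{5, 6, 2} = {3, 4, 1}
boundary = {3, 4, 1} ∖ {} = {3, 4, 1}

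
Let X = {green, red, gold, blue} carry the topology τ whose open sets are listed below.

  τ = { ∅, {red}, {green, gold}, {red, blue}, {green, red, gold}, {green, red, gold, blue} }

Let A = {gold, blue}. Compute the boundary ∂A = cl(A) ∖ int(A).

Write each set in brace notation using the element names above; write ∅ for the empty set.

{green, gold, blue}

open subsets of A: ∅; so int(A) = ∅
closure: X∖int(X∖A) = X∖{red} = {green, gold, blue}
∂A = {green, gold, blue} minus ∅ = {green, gold, blue}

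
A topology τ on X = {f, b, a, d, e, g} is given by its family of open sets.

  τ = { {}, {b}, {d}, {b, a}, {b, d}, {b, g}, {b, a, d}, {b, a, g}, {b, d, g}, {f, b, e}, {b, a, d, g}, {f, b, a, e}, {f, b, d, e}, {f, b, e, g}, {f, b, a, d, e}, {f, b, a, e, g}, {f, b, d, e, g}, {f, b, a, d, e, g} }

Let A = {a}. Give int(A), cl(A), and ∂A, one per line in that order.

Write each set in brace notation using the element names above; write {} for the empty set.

int(A) = {}
cl(A)  = {a}
∂A     = {a}

U open, U⊆A: {}. int(A) = ⋃ = {}
X∖A={f, b, d, e, g}, int(X∖A)={f, b, d, e, g}, hence cl(A)={a}
∂A: remove int from cl → {a}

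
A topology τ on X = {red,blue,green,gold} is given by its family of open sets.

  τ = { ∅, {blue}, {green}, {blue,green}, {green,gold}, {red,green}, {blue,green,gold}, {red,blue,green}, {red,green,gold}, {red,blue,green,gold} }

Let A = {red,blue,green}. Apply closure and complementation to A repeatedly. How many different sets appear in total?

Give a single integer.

4

cl via duality: int({gold}) = ∅, so X∖∅ = {red,blue,green,gold}
Write k for closure, c for complement:
  1. A     = {red,blue,green}
  2. kA    = {red,blue,green,gold}
  3. cA    = {gold}
  4. ckA   = ∅
applying k or c yields no new set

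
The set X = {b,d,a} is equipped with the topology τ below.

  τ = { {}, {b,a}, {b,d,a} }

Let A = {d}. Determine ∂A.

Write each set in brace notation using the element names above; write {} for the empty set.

{d}

opens ⊆ A: {}; union → int = {}
complement {b,a}; its interior {b,a}; cl(A) = X∖{b,a} = {d}
boundary = {d} ∖ {} = {d}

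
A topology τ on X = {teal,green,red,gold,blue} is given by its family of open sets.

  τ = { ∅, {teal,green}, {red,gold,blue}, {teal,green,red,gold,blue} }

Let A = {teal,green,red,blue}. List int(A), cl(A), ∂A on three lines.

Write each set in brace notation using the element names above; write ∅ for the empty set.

int(A) = {teal,green}
cl(A)  = {teal,green,red,gold,blue}
∂A     = {red,gold,blue}

U open, U⊆A: ∅, {teal,green}. int(A) = ⋃ = {teal,green}
X∖A={gold}, int(X∖A)=∅, hence cl(A)={teal,green,red,gold,blue}
∂A: remove int from cl → {red,gold,blue}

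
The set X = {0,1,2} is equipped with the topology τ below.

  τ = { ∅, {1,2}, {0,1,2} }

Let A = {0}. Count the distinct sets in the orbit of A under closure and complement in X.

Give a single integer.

cl via duality: int({1,2}) = {1,2}, so X∖{1,2} = {0}
Write k for closure, c for complement:
  1. A     = {0}
  2. cA    = {1,2}
  3. kcA   = {0,1,2}
  4. ckcA  = ∅
applying k or c yields no new set

4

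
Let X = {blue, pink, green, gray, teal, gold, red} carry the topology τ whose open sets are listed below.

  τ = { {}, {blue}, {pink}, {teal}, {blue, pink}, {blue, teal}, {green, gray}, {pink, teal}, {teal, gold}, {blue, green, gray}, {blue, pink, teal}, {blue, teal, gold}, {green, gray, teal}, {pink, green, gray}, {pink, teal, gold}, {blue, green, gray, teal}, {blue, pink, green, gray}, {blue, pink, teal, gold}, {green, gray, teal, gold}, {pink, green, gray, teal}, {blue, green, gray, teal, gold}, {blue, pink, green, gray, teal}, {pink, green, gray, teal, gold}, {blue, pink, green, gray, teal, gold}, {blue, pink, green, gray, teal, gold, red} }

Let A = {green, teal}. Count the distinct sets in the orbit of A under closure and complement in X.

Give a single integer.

closure: X∖int(X∖A) = X∖{blue, pink} = {green, gray, teal, gold, red}
Let k=closure and c=complement:
  1. A     = {green, teal}
  2. kA    = {green, gray, teal, gold, red}
  3. cA    = {blue, pink, gray, gold, red}
  4. ckA   = {blue, pink}
  5. kcA   = {blue, pink, green, gray, gold, red}
  6. kckA  = {blue, pink, red}
  7. ckcA  = {teal}
  8. ckckA = {green, gray, teal, gold}
  9. kckcA = {teal, gold, red}
  10. ckckcA = {blue, pink, green, gray}
  11. kckckcA = {blue, pink, green, gray, red}
  12. ckckckcA = {teal, gold}
— saturated at 12

12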